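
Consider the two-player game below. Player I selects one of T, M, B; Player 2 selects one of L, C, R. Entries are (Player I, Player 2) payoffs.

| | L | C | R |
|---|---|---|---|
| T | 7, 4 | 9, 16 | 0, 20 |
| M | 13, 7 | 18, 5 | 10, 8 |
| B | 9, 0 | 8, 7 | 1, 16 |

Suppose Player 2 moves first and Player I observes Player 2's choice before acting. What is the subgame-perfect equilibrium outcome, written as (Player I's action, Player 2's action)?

(M, R)

Work backward from Player I's decision.
- L: BR = M, leader payoff 7.
- C: BR = M, leader payoff 5.
- R: BR = M, leader payoff 8.
Among 7, 5, 8, the best is 8 at R. Subgame-perfect outcome: (M, R) with payoffs (10, 8).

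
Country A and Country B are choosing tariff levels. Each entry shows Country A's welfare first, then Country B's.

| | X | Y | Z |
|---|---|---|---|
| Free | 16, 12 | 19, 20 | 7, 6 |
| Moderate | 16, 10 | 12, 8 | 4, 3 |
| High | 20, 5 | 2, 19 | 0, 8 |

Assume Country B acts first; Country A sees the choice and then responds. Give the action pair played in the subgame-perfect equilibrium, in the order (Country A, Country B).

Country A best-responds to each possible Country B move:
- X: BR = High, leader payoff 5.
- Y: BR = Free, leader payoff 20.
- Z: BR = Free, leader payoff 6.
Maximizing over 5, 20, 6, Country B chooses Y. Subgame-perfect outcome: (Free, Y) with payoffs (19, 20).

(Free, Y)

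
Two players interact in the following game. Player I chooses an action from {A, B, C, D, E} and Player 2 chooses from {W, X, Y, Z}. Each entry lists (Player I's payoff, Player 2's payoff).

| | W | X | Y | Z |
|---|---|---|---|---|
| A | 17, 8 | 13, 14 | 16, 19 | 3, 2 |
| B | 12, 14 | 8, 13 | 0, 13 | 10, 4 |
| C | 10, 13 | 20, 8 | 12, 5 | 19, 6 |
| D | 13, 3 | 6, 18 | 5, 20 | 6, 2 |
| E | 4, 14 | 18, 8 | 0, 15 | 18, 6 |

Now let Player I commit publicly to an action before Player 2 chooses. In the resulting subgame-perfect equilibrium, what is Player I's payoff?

16

Work backward from Player 2's decision.
- A: BR = Y, leader payoff 16.
- B: BR = W, leader payoff 12.
- C: BR = W, leader payoff 10.
- D: BR = Y, leader payoff 5.
- E: BR = Y, leader payoff 0.
Among 16, 12, 10, 5, 0, the best is 16 at A. Subgame-perfect outcome: (A, Y) with payoffs (16, 19).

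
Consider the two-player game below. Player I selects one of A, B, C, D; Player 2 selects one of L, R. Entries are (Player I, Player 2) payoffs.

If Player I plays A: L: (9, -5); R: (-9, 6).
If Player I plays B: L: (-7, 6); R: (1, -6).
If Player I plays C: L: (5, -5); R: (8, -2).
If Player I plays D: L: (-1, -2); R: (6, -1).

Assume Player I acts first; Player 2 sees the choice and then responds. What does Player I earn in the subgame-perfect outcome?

Solve by backward induction (Player I leads).
- A: Player 2 compares -5, 6 and picks R; Player I would get -9.
- B: Player 2 compares 6, -6 and picks L; Player I would get -7.
- C: Player 2 compares -5, -2 and picks R; Player I would get 8.
- D: Player 2 compares -2, -1 and picks R; Player I would get 6.
Maximizing over -9, -7, 8, 6, Player I chooses C. Subgame-perfect outcome: (C, R) with payoffs (8, -2).

8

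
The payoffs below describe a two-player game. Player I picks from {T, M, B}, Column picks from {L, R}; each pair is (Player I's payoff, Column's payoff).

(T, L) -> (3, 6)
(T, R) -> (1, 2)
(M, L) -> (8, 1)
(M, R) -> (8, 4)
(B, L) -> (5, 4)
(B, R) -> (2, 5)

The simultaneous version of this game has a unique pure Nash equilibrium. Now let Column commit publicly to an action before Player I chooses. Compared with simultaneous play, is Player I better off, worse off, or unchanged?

Player I best-responds to each possible Column move:
- L: Player I compares 3, 8, 5 and picks M; Column would get 1.
- R: Player I compares 1, 8, 2 and picks M; Column would get 4.
Maximizing over 1, 4, Column chooses R. Subgame-perfect outcome: (M, R) with payoffs (8, 4).
For the simultaneous game, intersect best replies.
Player I's best replies: L→M; R→M.
Column's best replies: T→L; M→R; B→R.
The unique mutual best reply is (M, R), giving (8, 4).
Player I earns 8 sequentially versus 8 at the Nash outcome: unchanged.

unchanged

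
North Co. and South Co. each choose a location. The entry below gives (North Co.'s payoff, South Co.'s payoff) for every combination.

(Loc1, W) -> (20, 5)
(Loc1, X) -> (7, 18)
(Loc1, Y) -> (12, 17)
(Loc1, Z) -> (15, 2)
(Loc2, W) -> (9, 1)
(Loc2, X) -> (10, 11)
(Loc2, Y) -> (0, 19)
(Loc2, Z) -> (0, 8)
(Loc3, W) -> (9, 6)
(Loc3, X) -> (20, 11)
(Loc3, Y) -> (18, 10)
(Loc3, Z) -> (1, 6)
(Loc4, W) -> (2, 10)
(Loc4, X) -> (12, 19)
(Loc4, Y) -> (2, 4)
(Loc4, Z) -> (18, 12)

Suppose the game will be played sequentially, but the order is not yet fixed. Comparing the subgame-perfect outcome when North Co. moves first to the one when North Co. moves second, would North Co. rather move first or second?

first

If North Co. leads: South Co.'s best replies are Loc1→X, Loc2→Y, Loc3→X, Loc4→X; North Co.'s induced payoffs 7, 0, 20, 12; outcome (Loc3, X), payoffs (20, 11).
If South Co. leads: North Co.'s best replies are W→Loc1, X→Loc3, Y→Loc3, Z→Loc4; South Co.'s induced payoffs 5, 11, 10, 12; outcome (Loc4, Z), payoffs (18, 12).
North Co. gets 20 moving first and 18 moving second, so North Co. prefers to move first.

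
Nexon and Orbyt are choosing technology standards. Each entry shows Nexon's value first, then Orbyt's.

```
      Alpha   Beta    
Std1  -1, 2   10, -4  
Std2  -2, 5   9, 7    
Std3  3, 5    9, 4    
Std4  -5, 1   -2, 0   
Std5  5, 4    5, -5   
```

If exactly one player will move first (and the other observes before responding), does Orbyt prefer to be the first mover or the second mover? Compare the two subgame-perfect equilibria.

If Nexon leads: Orbyt's best replies are Std1→Alpha, Std2→Beta, Std3→Alpha, Std4→Alpha, Std5→Alpha; Nexon's induced payoffs -1, 9, 3, -5, 5; outcome (Std2, Beta), payoffs (9, 7).
If Orbyt leads: Nexon's best replies are Alpha→Std5, Beta→Std1; Orbyt's induced payoffs 4, -4; outcome (Std5, Alpha), payoffs (5, 4).
Orbyt gets 4 moving first and 7 moving second, so Orbyt prefers to move second.

second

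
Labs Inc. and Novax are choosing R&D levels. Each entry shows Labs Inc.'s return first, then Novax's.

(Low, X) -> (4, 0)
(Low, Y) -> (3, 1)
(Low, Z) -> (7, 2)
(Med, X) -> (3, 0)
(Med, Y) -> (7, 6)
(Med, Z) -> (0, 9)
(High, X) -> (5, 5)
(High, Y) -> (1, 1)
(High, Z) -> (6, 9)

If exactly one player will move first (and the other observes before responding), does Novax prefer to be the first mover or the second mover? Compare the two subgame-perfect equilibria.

If Labs Inc. leads: Novax's best replies are Low→Z, Med→Z, High→Z; Labs Inc.'s induced payoffs 7, 0, 6; outcome (Low, Z), payoffs (7, 2).
If Novax leads: Labs Inc.'s best replies are X→High, Y→Med, Z→Low; Novax's induced payoffs 5, 6, 2; outcome (Med, Y), payoffs (7, 6).
Novax gets 6 moving first and 2 moving second, so Novax prefers to move first.

first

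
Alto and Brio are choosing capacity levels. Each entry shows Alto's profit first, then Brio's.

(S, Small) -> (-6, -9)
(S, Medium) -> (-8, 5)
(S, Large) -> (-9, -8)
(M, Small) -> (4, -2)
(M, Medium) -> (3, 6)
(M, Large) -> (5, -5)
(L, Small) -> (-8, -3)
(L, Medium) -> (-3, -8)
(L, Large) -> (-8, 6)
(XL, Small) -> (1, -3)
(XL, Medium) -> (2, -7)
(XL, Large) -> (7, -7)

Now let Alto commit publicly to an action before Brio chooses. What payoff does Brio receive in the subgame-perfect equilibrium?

Work backward from Brio's decision.
- S: Brio compares -9, 5, -8 and picks Medium; Alto would get -8.
- M: Brio compares -2, 6, -5 and picks Medium; Alto would get 3.
- L: Brio compares -3, -8, 6 and picks Large; Alto would get -8.
- XL: Brio compares -3, -7, -7 and picks Small; Alto would get 1.
Among -8, 3, -8, 1, the best is 3 at M. Subgame-perfect outcome: (M, Medium) with payoffs (3, 6).

6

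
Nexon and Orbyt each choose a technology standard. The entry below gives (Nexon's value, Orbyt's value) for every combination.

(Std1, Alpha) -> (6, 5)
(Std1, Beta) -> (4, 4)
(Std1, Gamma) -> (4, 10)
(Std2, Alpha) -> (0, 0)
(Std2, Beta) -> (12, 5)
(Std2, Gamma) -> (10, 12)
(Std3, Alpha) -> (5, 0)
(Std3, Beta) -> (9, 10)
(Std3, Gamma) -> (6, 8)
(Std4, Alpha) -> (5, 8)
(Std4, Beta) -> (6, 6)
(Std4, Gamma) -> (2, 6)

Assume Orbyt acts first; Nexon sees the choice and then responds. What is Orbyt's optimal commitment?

Work backward from Nexon's decision.
- Alpha: BR = Std1, leader payoff 5.
- Beta: BR = Std2, leader payoff 5.
- Gamma: BR = Std2, leader payoff 12.
Among 5, 5, 12, the best is 12 at Gamma. Subgame-perfect outcome: (Std2, Gamma) with payoffs (10, 12).

Gamma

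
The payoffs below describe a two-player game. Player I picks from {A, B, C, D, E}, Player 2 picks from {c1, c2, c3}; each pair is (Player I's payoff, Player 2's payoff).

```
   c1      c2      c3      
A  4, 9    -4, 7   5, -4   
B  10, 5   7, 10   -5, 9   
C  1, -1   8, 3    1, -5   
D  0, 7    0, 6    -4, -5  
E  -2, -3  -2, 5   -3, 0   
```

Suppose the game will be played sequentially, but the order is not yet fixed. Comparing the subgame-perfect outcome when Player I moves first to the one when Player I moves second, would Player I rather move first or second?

If Player I leads: Player 2's best replies are A→c1, B→c2, C→c2, D→c1, E→c2; Player I's induced payoffs 4, 7, 8, 0, -2; outcome (C, c2), payoffs (8, 3).
If Player 2 leads: Player I's best replies are c1→B, c2→C, c3→A; Player 2's induced payoffs 5, 3, -4; outcome (B, c1), payoffs (10, 5).
Player I gets 8 moving first and 10 moving second, so Player I prefers to move second.

second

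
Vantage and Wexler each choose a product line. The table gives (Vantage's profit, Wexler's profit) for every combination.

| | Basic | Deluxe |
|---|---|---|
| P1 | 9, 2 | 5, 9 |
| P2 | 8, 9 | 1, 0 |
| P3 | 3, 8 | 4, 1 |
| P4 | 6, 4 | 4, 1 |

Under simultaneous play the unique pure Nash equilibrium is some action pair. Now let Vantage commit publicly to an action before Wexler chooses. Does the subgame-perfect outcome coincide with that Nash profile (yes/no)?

Backward induction with Vantage moving first.
- P1: Wexler compares 2, 9 and picks Deluxe; Vantage would get 5.
- P2: Wexler compares 9, 0 and picks Basic; Vantage would get 8.
- P3: Wexler compares 8, 1 and picks Basic; Vantage would get 3.
- P4: Wexler compares 4, 1 and picks Basic; Vantage would get 6.
Vantage's induced payoffs are 5, 8, 3, 6, so Vantage commits to P2. Subgame-perfect outcome: (P2, Basic) with payoffs (8, 9).
Under simultaneous play:
Vantage's best replies: Basic→P1; Deluxe→P1.
Wexler's best replies: P1→Deluxe; P2→Basic; P3→Basic; P4→Basic.
The unique mutual best reply is (P1, Deluxe), giving (5, 9).
Sequential outcome (P2, Basic) differs from the Nash profile (P1, Deluxe).

no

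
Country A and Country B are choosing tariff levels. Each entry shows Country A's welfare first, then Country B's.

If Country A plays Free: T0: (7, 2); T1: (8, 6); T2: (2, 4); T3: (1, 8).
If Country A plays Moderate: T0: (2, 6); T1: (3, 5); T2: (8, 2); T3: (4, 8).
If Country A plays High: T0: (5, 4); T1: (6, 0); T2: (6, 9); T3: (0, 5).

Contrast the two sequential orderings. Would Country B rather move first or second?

If Country A leads: Country B's best replies are Free→T3, Moderate→T3, High→T2; Country A's induced payoffs 1, 4, 6; outcome (High, T2), payoffs (6, 9).
If Country B leads: Country A's best replies are T0→Free, T1→Free, T2→Moderate, T3→Moderate; Country B's induced payoffs 2, 6, 2, 8; outcome (Moderate, T3), payoffs (4, 8).
Country B gets 8 moving first and 9 moving second, so Country B prefers to move second.

second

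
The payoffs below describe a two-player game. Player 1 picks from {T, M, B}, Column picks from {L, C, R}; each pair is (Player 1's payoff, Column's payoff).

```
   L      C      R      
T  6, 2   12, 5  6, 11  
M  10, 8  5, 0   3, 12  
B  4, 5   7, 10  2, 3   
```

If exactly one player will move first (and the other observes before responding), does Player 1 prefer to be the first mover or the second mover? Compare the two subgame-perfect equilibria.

If Player 1 leads: Column's best replies are T→R, M→R, B→C; Player 1's induced payoffs 6, 3, 7; outcome (B, C), payoffs (7, 10).
If Column leads: Player 1's best replies are L→M, C→T, R→T; Column's induced payoffs 8, 5, 11; outcome (T, R), payoffs (6, 11).
Player 1 gets 7 moving first and 6 moving second, so Player 1 prefers to move first.

first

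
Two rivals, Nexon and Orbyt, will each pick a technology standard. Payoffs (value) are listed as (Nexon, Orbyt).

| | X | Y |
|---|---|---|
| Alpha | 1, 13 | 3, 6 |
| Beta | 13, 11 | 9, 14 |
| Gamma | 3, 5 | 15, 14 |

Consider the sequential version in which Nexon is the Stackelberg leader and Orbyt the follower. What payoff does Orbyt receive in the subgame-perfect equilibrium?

Work backward from Orbyt's decision.
- Alpha: BR = X, leader payoff 1.
- Beta: BR = Y, leader payoff 9.
- Gamma: BR = Y, leader payoff 15.
Among 1, 9, 15, the best is 15 at Gamma. Subgame-perfect outcome: (Gamma, Y) with payoffs (15, 14).

14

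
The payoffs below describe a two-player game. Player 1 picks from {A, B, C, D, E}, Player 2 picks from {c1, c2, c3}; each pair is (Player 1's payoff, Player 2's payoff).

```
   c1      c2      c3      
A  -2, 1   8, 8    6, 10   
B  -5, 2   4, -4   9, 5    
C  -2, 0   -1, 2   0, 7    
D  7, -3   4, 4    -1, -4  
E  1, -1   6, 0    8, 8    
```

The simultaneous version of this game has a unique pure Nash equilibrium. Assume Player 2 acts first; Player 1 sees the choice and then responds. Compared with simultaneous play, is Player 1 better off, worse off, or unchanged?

Player 1 best-responds to each possible Player 2 move:
- c1: Player 1 compares -2, -5, -2, 7, 1 and picks D; Player 2 would get -3.
- c2: Player 1 compares 8, 4, -1, 4, 6 and picks A; Player 2 would get 8.
- c3: Player 1 compares 6, 9, 0, -1, 8 and picks B; Player 2 would get 5.
Maximizing over -3, 8, 5, Player 2 chooses c2. Subgame-perfect outcome: (A, c2) with payoffs (8, 8).
Under simultaneous play:
Player 1's best replies: c1→D; c2→A; c3→B.
Player 2's best replies: A→c3; B→c3; C→c3; D→c2; E→c3.
Only (B, c3) has each player best-responding; Nash payoffs (9, 5).
Player 1 earns 8 sequentially versus 9 at the Nash outcome: worse off.

worse off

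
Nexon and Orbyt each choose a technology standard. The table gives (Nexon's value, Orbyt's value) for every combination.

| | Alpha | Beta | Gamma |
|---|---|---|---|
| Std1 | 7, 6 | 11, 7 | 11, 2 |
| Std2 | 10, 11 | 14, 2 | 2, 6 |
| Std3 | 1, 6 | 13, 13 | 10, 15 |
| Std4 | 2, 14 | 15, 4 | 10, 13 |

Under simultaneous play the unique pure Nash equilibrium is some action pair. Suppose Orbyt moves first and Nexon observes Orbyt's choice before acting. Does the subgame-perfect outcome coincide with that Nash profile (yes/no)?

Backward induction with Orbyt moving first.
- Alpha: Nexon compares 7, 10, 1, 2 and picks Std2; Orbyt would get 11.
- Beta: Nexon compares 11, 14, 13, 15 and picks Std4; Orbyt would get 4.
- Gamma: Nexon compares 11, 2, 10, 10 and picks Std1; Orbyt would get 2.
Maximizing over 11, 4, 2, Orbyt chooses Alpha. Subgame-perfect outcome: (Std2, Alpha) with payoffs (10, 11).
Now find the simultaneous Nash equilibrium.
Nexon's best replies: Alpha→Std2; Beta→Std4; Gamma→Std1.
Orbyt's best replies: Std1→Beta; Std2→Alpha; Std3→Gamma; Std4→Alpha.
Only (Std2, Alpha) has each player best-responding; Nash payoffs (10, 11).
Sequential outcome (Std2, Alpha) coincides with the Nash profile (Std2, Alpha).

yes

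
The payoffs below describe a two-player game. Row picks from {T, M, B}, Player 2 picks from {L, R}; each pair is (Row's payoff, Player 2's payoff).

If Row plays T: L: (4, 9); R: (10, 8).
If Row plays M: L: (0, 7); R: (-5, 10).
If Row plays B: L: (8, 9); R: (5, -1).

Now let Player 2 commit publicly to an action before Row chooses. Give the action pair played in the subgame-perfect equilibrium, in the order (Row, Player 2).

Work backward from Row's decision.
- L: BR = B, leader payoff 9.
- R: BR = T, leader payoff 8.
Player 2's induced payoffs are 9, 8, so Player 2 commits to L. Subgame-perfect outcome: (B, L) with payoffs (8, 9).

(B, L)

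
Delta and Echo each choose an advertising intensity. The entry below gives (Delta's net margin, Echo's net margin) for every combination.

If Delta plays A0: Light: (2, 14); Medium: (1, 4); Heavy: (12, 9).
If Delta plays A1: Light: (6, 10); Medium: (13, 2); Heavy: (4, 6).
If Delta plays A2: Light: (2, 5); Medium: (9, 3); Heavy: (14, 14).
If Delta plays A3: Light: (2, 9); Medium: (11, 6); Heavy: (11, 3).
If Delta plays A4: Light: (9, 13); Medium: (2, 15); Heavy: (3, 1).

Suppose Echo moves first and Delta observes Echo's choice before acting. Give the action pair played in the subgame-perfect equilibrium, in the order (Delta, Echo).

(A2, Heavy)

Backward induction with Echo moving first.
- Light → Delta plays A4 (best of 2, 6, 2, 2, 9); Echo gets 13.
- Medium → Delta plays A1 (best of 1, 13, 9, 11, 2); Echo gets 2.
- Heavy → Delta plays A2 (best of 12, 4, 14, 11, 3); Echo gets 14.
Maximizing over 13, 2, 14, Echo chooses Heavy. Subgame-perfect outcome: (A2, Heavy) with payoffs (14, 14).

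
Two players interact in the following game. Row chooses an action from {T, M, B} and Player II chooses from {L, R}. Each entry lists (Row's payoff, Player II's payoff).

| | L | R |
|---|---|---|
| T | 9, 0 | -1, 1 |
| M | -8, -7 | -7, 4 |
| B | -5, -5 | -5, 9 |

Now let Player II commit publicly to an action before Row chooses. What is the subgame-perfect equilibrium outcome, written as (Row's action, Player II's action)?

(T, R)

Row best-responds to each possible Player II move:
- L: Row compares 9, -8, -5 and picks T; Player II would get 0.
- R: Row compares -1, -7, -5 and picks T; Player II would get 1.
Maximizing over 0, 1, Player II chooses R. Subgame-perfect outcome: (T, R) with payoffs (-1, 1).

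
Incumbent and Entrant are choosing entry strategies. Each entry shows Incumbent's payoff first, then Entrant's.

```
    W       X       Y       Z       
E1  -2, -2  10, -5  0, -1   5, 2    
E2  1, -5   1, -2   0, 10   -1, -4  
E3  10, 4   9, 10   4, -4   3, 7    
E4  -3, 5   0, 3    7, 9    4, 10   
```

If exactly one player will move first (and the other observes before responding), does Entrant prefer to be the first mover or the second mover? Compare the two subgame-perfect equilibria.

second

If Incumbent leads: Entrant's best replies are E1→Z, E2→Y, E3→X, E4→Z; Incumbent's induced payoffs 5, 0, 9, 4; outcome (E3, X), payoffs (9, 10).
If Entrant leads: Incumbent's best replies are W→E3, X→E1, Y→E4, Z→E1; Entrant's induced payoffs 4, -5, 9, 2; outcome (E4, Y), payoffs (7, 9).
Entrant gets 9 moving first and 10 moving second, so Entrant prefers to move second.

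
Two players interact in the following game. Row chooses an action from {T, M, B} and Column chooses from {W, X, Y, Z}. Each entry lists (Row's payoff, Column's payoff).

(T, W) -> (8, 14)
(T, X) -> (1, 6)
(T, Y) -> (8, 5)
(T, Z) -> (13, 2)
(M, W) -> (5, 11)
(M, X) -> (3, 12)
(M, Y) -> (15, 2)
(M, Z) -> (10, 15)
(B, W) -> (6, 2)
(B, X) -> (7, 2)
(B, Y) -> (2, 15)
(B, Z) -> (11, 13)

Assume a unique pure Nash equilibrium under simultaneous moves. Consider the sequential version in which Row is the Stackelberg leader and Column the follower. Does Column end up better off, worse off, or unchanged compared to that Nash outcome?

Backward induction with Row moving first.
- T: Column compares 14, 6, 5, 2 and picks W; Row would get 8.
- M: Column compares 11, 12, 2, 15 and picks Z; Row would get 10.
- B: Column compares 2, 2, 15, 13 and picks Y; Row would get 2.
Row's induced payoffs are 8, 10, 2, so Row commits to M. Subgame-perfect outcome: (M, Z) with payoffs (10, 15).
Now find the simultaneous Nash equilibrium.
Row's best replies: W→T; X→B; Y→M; Z→T.
Column's best replies: T→W; M→Z; B→Y.
Only (T, W) has each player best-responding; Nash payoffs (8, 14).
Column earns 15 sequentially versus 14 at the Nash outcome: better off.

better off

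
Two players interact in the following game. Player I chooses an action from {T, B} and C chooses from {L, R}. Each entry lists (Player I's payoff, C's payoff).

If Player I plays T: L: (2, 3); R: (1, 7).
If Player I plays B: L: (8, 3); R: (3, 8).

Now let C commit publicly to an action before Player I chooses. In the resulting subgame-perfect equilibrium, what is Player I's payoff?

3

Work backward from Player I's decision.
- L → Player I plays B (best of 2, 8); C gets 3.
- R → Player I plays B (best of 1, 3); C gets 8.
C's induced payoffs are 3, 8, so C commits to R. Subgame-perfect outcome: (B, R) with payoffs (3, 8).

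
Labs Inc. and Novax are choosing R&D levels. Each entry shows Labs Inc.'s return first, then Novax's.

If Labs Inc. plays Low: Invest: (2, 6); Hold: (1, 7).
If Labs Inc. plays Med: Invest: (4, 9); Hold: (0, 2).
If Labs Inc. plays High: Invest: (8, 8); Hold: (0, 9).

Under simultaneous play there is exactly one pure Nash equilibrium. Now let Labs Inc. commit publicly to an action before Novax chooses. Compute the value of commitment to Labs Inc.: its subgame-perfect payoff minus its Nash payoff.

3

Novax best-responds to each possible Labs Inc. move:
- Low: Novax compares 6, 7 and picks Hold; Labs Inc. would get 1.
- Med: Novax compares 9, 2 and picks Invest; Labs Inc. would get 4.
- High: Novax compares 8, 9 and picks Hold; Labs Inc. would get 0.
Labs Inc.'s induced payoffs are 1, 4, 0, so Labs Inc. commits to Med. Subgame-perfect outcome: (Med, Invest) with payoffs (4, 9).
For the simultaneous game, intersect best replies.
Labs Inc.'s best replies: Invest→High; Hold→Low.
Novax's best replies: Low→Hold; Med→Invest; High→Hold.
The unique mutual best reply is (Low, Hold), giving (1, 7).
Labs Inc.'s commitment gain: 4 − 1 = 3.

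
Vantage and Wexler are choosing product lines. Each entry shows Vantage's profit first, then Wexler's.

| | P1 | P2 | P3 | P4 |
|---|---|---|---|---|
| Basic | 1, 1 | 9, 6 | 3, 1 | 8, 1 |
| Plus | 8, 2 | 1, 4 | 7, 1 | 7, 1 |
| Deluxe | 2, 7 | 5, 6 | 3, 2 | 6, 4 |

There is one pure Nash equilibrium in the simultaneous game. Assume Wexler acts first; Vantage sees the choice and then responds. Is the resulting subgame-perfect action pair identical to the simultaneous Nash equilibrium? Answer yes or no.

Solve by backward induction (Wexler leads).
- P1: Vantage compares 1, 8, 2 and picks Plus; Wexler would get 2.
- P2: Vantage compares 9, 1, 5 and picks Basic; Wexler would get 6.
- P3: Vantage compares 3, 7, 3 and picks Plus; Wexler would get 1.
- P4: Vantage compares 8, 7, 6 and picks Basic; Wexler would get 1.
Wexler's induced payoffs are 2, 6, 1, 1, so Wexler commits to P2. Subgame-perfect outcome: (Basic, P2) with payoffs (9, 6).
Now find the simultaneous Nash equilibrium.
Vantage's best replies: P1→Plus; P2→Basic; P3→Plus; P4→Basic.
Wexler's best replies: Basic→P2; Plus→P2; Deluxe→P1.
The unique mutual best reply is (Basic, P2), giving (9, 6).
Sequential outcome (Basic, P2) coincides with the Nash profile (Basic, P2).

yes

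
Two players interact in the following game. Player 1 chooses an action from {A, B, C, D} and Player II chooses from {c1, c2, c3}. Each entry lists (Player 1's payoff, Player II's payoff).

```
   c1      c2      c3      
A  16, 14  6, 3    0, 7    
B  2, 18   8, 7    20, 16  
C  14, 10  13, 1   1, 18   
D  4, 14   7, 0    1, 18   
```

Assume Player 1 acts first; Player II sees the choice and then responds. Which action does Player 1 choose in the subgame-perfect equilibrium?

Player II best-responds to each possible Player 1 move:
- A: Player II compares 14, 3, 7 and picks c1; Player 1 would get 16.
- B: Player II compares 18, 7, 16 and picks c1; Player 1 would get 2.
- C: Player II compares 10, 1, 18 and picks c3; Player 1 would get 1.
- D: Player II compares 14, 0, 18 and picks c3; Player 1 would get 1.
Player 1's induced payoffs are 16, 2, 1, 1, so Player 1 commits to A. Subgame-perfect outcome: (A, c1) with payoffs (16, 14).

A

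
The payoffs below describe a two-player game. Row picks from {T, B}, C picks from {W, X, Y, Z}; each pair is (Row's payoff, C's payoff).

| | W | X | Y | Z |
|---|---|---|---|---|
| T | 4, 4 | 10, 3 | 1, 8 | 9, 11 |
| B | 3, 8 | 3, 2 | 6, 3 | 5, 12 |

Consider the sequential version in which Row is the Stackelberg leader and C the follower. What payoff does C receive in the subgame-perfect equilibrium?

11

Backward induction with Row moving first.
- T: BR = Z, leader payoff 9.
- B: BR = Z, leader payoff 5.
Row's induced payoffs are 9, 5, so Row commits to T. Subgame-perfect outcome: (T, Z) with payoffs (9, 11).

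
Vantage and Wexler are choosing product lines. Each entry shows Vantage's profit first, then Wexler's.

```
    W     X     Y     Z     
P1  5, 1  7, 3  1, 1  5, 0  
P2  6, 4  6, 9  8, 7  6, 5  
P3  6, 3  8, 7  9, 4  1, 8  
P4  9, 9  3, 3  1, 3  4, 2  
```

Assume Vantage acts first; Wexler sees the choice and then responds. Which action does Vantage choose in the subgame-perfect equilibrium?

Solve by backward induction (Vantage leads).
- P1 → Wexler plays X (best of 1, 3, 1, 0); Vantage gets 7.
- P2 → Wexler plays X (best of 4, 9, 7, 5); Vantage gets 6.
- P3 → Wexler plays Z (best of 3, 7, 4, 8); Vantage gets 1.
- P4 → Wexler plays W (best of 9, 3, 3, 2); Vantage gets 9.
Maximizing over 7, 6, 1, 9, Vantage chooses P4. Subgame-perfect outcome: (P4, W) with payoffs (9, 9).

P4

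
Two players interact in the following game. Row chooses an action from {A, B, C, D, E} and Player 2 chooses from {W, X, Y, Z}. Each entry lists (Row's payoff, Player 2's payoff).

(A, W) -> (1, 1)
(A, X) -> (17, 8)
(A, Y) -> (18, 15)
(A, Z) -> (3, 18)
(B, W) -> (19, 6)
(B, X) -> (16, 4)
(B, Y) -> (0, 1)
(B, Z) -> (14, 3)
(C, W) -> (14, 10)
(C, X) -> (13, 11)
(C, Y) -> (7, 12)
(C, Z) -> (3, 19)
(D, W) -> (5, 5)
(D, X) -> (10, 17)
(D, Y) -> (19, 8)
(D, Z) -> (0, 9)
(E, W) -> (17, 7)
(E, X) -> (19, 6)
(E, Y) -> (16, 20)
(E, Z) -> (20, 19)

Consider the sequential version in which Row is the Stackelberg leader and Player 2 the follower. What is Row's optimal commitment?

B

Backward induction with Row moving first.
- A → Player 2 plays Z (best of 1, 8, 15, 18); Row gets 3.
- B → Player 2 plays W (best of 6, 4, 1, 3); Row gets 19.
- C → Player 2 plays Z (best of 10, 11, 12, 19); Row gets 3.
- D → Player 2 plays X (best of 5, 17, 8, 9); Row gets 10.
- E → Player 2 plays Y (best of 7, 6, 20, 19); Row gets 16.
Maximizing over 3, 19, 3, 10, 16, Row chooses B. Subgame-perfect outcome: (B, W) with payoffs (19, 6).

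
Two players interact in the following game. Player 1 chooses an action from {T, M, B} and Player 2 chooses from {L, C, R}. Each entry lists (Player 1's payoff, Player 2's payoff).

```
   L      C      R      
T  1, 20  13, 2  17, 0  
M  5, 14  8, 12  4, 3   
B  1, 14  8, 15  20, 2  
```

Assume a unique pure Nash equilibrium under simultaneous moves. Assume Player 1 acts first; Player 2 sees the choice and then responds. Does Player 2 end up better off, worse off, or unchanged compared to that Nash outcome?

better off

Player 2 best-responds to each possible Player 1 move:
- T: Player 2 compares 20, 2, 0 and picks L; Player 1 would get 1.
- M: Player 2 compares 14, 12, 3 and picks L; Player 1 would get 5.
- B: Player 2 compares 14, 15, 2 and picks C; Player 1 would get 8.
Player 1's induced payoffs are 1, 5, 8, so Player 1 commits to B. Subgame-perfect outcome: (B, C) with payoffs (8, 15).
Now find the simultaneous Nash equilibrium.
Player 1's best replies: L→M; C→T; R→B.
Player 2's best replies: T→L; M→L; B→C.
Only (M, L) has each player best-responding; Nash payoffs (5, 14).
Player 2 earns 15 sequentially versus 14 at the Nash outcome: better off.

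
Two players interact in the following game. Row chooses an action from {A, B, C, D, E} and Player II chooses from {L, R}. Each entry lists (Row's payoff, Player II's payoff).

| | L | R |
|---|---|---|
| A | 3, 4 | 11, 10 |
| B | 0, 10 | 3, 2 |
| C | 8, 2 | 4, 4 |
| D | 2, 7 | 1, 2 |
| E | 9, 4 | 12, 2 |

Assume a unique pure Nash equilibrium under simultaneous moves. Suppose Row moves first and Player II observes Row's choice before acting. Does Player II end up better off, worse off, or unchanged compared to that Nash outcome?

better off

Player II best-responds to each possible Row move:
- A: Player II compares 4, 10 and picks R; Row would get 11.
- B: Player II compares 10, 2 and picks L; Row would get 0.
- C: Player II compares 2, 4 and picks R; Row would get 4.
- D: Player II compares 7, 2 and picks L; Row would get 2.
- E: Player II compares 4, 2 and picks L; Row would get 9.
Maximizing over 11, 0, 4, 2, 9, Row chooses A. Subgame-perfect outcome: (A, R) with payoffs (11, 10).
For the simultaneous game, intersect best replies.
Row's best replies: L→E; R→E.
Player II's best replies: A→R; B→L; C→R; D→L; E→L.
Only (E, L) has each player best-responding; Nash payoffs (9, 4).
Player II earns 10 sequentially versus 4 at the Nash outcome: better off.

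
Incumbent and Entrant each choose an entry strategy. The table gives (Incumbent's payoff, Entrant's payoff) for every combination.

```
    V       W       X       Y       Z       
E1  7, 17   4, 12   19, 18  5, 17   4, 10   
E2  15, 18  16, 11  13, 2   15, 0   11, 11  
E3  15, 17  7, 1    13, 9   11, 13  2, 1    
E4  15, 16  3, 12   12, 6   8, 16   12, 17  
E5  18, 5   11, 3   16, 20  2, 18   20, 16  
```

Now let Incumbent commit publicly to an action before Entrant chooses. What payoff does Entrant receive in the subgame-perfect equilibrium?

Backward induction with Incumbent moving first.
- E1 → Entrant plays X (best of 17, 12, 18, 17, 10); Incumbent gets 19.
- E2 → Entrant plays V (best of 18, 11, 2, 0, 11); Incumbent gets 15.
- E3 → Entrant plays V (best of 17, 1, 9, 13, 1); Incumbent gets 15.
- E4 → Entrant plays Z (best of 16, 12, 6, 16, 17); Incumbent gets 12.
- E5 → Entrant plays X (best of 5, 3, 20, 18, 16); Incumbent gets 16.
Incumbent's induced payoffs are 19, 15, 15, 12, 16, so Incumbent commits to E1. Subgame-perfect outcome: (E1, X) with payoffs (19, 18).

18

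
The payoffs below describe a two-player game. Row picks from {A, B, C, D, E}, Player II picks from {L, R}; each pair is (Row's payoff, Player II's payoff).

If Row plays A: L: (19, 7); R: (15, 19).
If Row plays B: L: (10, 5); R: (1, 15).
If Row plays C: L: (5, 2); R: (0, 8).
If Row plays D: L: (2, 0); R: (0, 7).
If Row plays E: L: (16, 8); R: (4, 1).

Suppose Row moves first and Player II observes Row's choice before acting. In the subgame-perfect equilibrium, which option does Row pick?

Solve by backward induction (Row leads).
- A → Player II plays R (best of 7, 19); Row gets 15.
- B → Player II plays R (best of 5, 15); Row gets 1.
- C → Player II plays R (best of 2, 8); Row gets 0.
- D → Player II plays R (best of 0, 7); Row gets 0.
- E → Player II plays L (best of 8, 1); Row gets 16.
Row's induced payoffs are 15, 1, 0, 0, 16, so Row commits to E. Subgame-perfect outcome: (E, L) with payoffs (16, 8).

E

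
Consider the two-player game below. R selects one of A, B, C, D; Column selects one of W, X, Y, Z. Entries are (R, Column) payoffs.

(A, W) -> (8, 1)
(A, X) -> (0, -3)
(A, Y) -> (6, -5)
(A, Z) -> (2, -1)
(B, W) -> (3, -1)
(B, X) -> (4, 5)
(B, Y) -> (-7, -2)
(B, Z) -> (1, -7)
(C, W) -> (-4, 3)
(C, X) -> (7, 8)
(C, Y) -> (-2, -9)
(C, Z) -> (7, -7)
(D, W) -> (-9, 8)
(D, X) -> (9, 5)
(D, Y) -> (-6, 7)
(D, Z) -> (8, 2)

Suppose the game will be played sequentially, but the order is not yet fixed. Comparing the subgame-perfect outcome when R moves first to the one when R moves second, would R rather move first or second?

second

If R leads: Column's best replies are A→W, B→X, C→X, D→W; R's induced payoffs 8, 4, 7, -9; outcome (A, W), payoffs (8, 1).
If Column leads: R's best replies are W→A, X→D, Y→A, Z→D; Column's induced payoffs 1, 5, -5, 2; outcome (D, X), payoffs (9, 5).
R gets 8 moving first and 9 moving second, so R prefers to move second.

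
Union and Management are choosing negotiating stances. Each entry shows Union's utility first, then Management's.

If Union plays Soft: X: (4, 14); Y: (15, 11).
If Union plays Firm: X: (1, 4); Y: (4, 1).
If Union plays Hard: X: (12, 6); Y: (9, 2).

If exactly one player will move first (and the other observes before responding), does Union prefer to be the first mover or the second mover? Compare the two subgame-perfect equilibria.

second

If Union leads: Management's best replies are Soft→X, Firm→X, Hard→X; Union's induced payoffs 4, 1, 12; outcome (Hard, X), payoffs (12, 6).
If Management leads: Union's best replies are X→Hard, Y→Soft; Management's induced payoffs 6, 11; outcome (Soft, Y), payoffs (15, 11).
Union gets 12 moving first and 15 moving second, so Union prefers to move second.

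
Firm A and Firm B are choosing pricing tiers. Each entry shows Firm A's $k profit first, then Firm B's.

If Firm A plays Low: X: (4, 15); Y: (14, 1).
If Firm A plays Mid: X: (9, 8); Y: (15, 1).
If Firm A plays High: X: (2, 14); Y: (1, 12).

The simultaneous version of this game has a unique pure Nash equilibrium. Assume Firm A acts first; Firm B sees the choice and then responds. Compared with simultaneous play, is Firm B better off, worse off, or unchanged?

unchanged

Firm B best-responds to each possible Firm A move:
- Low → Firm B plays X (best of 15, 1); Firm A gets 4.
- Mid → Firm B plays X (best of 8, 1); Firm A gets 9.
- High → Firm B plays X (best of 14, 12); Firm A gets 2.
Maximizing over 4, 9, 2, Firm A chooses Mid. Subgame-perfect outcome: (Mid, X) with payoffs (9, 8).
For the simultaneous game, intersect best replies.
Firm A's best replies: X→Mid; Y→Mid.
Firm B's best replies: Low→X; Mid→X; High→X.
Only (Mid, X) has each player best-responding; Nash payoffs (9, 8).
Firm B earns 8 sequentially versus 8 at the Nash outcome: unchanged.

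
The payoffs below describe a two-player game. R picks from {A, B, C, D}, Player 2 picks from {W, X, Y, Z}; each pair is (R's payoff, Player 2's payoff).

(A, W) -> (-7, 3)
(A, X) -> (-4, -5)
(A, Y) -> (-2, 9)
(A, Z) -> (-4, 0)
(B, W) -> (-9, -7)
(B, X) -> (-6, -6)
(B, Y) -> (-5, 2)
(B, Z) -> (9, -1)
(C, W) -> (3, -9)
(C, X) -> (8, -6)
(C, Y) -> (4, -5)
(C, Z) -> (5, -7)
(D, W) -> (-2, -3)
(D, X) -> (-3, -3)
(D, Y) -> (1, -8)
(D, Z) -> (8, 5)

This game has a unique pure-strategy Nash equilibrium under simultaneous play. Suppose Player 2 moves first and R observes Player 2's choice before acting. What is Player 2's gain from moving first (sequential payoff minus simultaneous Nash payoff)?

4

Backward induction with Player 2 moving first.
- W: BR = C, leader payoff -9.
- X: BR = C, leader payoff -6.
- Y: BR = C, leader payoff -5.
- Z: BR = B, leader payoff -1.
Among -9, -6, -5, -1, the best is -1 at Z. Subgame-perfect outcome: (B, Z) with payoffs (9, -1).
Now find the simultaneous Nash equilibrium.
R's best replies: W→C; X→C; Y→C; Z→B.
Player 2's best replies: A→Y; B→Y; C→Y; D→Z.
Only (C, Y) has each player best-responding; Nash payoffs (4, -5).
Player 2's commitment gain: -1 − -5 = 4.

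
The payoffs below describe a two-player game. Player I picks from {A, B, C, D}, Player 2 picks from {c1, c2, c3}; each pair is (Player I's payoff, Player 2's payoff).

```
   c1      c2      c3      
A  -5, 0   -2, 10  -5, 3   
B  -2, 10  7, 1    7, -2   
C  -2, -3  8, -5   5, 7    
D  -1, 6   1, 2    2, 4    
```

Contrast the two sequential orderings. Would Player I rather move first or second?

first

If Player I leads: Player 2's best replies are A→c2, B→c1, C→c3, D→c1; Player I's induced payoffs -2, -2, 5, -1; outcome (C, c3), payoffs (5, 7).
If Player 2 leads: Player I's best replies are c1→D, c2→C, c3→B; Player 2's induced payoffs 6, -5, -2; outcome (D, c1), payoffs (-1, 6).
Player I gets 5 moving first and -1 moving second, so Player I prefers to move first.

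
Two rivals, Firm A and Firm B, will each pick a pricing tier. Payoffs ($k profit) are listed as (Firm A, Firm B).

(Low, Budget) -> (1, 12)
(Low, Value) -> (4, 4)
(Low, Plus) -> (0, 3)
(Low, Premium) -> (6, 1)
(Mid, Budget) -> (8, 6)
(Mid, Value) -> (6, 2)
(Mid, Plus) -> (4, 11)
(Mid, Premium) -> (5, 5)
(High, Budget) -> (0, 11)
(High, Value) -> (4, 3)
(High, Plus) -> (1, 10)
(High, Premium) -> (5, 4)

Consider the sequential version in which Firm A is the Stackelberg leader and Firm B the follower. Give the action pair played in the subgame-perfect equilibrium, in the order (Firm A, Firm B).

Backward induction with Firm A moving first.
- Low → Firm B plays Budget (best of 12, 4, 3, 1); Firm A gets 1.
- Mid → Firm B plays Plus (best of 6, 2, 11, 5); Firm A gets 4.
- High → Firm B plays Budget (best of 11, 3, 10, 4); Firm A gets 0.
Firm A's induced payoffs are 1, 4, 0, so Firm A commits to Mid. Subgame-perfect outcome: (Mid, Plus) with payoffs (4, 11).

(Mid, Plus)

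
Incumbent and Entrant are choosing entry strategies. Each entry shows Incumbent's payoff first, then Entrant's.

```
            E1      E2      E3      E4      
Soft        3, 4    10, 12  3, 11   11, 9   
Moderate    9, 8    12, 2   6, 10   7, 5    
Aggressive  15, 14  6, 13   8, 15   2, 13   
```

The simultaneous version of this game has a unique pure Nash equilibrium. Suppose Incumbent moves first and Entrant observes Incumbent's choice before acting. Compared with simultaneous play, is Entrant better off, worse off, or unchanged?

worse off

Entrant best-responds to each possible Incumbent move:
- Soft: Entrant compares 4, 12, 11, 9 and picks E2; Incumbent would get 10.
- Moderate: Entrant compares 8, 2, 10, 5 and picks E3; Incumbent would get 6.
- Aggressive: Entrant compares 14, 13, 15, 13 and picks E3; Incumbent would get 8.
Maximizing over 10, 6, 8, Incumbent chooses Soft. Subgame-perfect outcome: (Soft, E2) with payoffs (10, 12).
Under simultaneous play:
Incumbent's best replies: E1→Aggressive; E2→Moderate; E3→Aggressive; E4→Soft.
Entrant's best replies: Soft→E2; Moderate→E3; Aggressive→E3.
The unique mutual best reply is (Aggressive, E3), giving (8, 15).
Entrant earns 12 sequentially versus 15 at the Nash outcome: worse off.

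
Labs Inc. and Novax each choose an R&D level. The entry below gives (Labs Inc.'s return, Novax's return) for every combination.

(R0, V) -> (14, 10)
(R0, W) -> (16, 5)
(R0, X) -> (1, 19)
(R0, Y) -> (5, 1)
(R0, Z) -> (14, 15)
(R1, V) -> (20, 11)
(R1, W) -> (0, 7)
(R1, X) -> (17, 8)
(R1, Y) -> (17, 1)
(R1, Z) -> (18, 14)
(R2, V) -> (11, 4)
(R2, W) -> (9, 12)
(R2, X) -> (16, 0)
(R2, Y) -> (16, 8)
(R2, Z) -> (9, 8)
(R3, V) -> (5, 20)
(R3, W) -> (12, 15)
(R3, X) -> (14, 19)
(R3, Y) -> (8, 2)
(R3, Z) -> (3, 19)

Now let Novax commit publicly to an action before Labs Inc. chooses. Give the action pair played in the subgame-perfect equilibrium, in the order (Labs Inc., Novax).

Solve by backward induction (Novax leads).
- V: BR = R1, leader payoff 11.
- W: BR = R0, leader payoff 5.
- X: BR = R1, leader payoff 8.
- Y: BR = R1, leader payoff 1.
- Z: BR = R1, leader payoff 14.
Among 11, 5, 8, 1, 14, the best is 14 at Z. Subgame-perfect outcome: (R1, Z) with payoffs (18, 14).

(R1, Z)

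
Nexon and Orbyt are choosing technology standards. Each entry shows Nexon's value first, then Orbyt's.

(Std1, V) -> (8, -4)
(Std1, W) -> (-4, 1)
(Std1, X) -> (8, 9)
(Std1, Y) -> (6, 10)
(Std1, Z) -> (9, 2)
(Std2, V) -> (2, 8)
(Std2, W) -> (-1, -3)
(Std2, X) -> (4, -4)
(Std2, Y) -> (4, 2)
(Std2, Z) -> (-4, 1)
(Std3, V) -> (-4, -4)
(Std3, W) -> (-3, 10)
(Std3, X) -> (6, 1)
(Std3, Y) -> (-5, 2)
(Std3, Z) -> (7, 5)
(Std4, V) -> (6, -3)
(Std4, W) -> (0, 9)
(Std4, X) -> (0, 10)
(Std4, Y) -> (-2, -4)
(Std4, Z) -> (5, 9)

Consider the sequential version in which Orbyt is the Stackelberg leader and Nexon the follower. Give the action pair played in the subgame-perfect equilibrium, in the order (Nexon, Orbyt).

(Std1, Y)

Backward induction with Orbyt moving first.
- V → Nexon plays Std1 (best of 8, 2, -4, 6); Orbyt gets -4.
- W → Nexon plays Std4 (best of -4, -1, -3, 0); Orbyt gets 9.
- X → Nexon plays Std1 (best of 8, 4, 6, 0); Orbyt gets 9.
- Y → Nexon plays Std1 (best of 6, 4, -5, -2); Orbyt gets 10.
- Z → Nexon plays Std1 (best of 9, -4, 7, 5); Orbyt gets 2.
Orbyt's induced payoffs are -4, 9, 9, 10, 2, so Orbyt commits to Y. Subgame-perfect outcome: (Std1, Y) with payoffs (6, 10).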